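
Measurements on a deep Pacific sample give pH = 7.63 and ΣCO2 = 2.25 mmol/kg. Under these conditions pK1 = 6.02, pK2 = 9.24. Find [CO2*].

[CO2*] = 0.0526 mmol/kg

α₀ = 1 / (1 + K1/[H⁺] + K1K2/[H⁺]²) = 1 / (1 + 10^+1.61 + 10^+0.00)
   = 1 / (1 + 40.738 + 1.0000) = 1/42.738 = 0.02340
[CO2*] = α₀ × DIC = 0.02340 × 2.25 = 0.0526 mmol/kg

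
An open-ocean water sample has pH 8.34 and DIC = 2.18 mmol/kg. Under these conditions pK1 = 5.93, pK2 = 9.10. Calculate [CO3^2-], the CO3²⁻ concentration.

α₂ = 1 / (1 + [H⁺]/K2 + [H⁺]²/(K1K2)) = 1 / (1 + 10^+0.76 + 10^-1.65)
   = 1 / (1 + 5.7544 + 0.022387) = 1/6.7768 = 0.1476
[CO3²⁻] = α₂ × DIC = 0.1476 × 2.18 = 0.322 mmol/kg

[CO3²⁻] = 0.322 mmol/kg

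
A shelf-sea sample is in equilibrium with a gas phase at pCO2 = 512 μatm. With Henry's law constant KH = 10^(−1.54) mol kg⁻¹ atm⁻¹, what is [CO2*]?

KH = 10^(−1.54) = 2.884×10^-2 mol kg⁻¹ atm⁻¹
[CO2*] = KH · pCO2 = 2.884×10^-2 × 512×10^-6 atm = 1.48×10^-5 mol/kg

[CO2*] = 14.8 μmol/kg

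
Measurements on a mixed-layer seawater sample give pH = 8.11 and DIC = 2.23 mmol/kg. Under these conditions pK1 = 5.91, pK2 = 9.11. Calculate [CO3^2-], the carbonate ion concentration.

[CO3²⁻] = 0.202 mmol/kg

α₂ = 1 / (1 + [H⁺]/K2 + [H⁺]²/(K1K2)) = 1 / (1 + 10^+1.00 + 10^-1.20)
   = 1 / (1 + 10.000 + 0.063096) = 1/11.063 = 0.09039
[CO3²⁻] = α₂ × DIC = 0.09039 × 2.23 = 0.202 mmol/kg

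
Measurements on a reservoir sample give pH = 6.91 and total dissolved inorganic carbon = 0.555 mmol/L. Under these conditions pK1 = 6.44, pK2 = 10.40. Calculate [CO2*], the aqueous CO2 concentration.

[CO2*] = 0.140 mmol/L

α₀ = 1 / (1 + K1/[H⁺] + K1K2/[H⁺]²) = 1 / (1 + 10^+0.47 + 10^-3.02)
   = 1 / (1 + 2.9512 + 0.00095499) = 1/3.9522 = 0.2530
[CO2*] = α₀ × DIC = 0.2530 × 0.555 = 0.140 mmol/L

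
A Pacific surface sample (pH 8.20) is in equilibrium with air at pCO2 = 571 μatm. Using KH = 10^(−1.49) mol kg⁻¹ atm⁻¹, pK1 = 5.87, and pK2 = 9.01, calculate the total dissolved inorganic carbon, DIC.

[CO2*] = KH · pCO2 = 10^(−1.49) × 571×10^-6 = 1.848×10^-5 mol/kg
α₀ = 1/(1 + K1/[H⁺] + K1K2/[H⁺]²) = 1/(1 + 10^+2.33 + 10^+1.52) = 0.004034
DIC = [CO2*]/α₀ = 1.848×10^-5 / 0.004034 = 4.58 mmol/kg

DIC = 4.58 mmol/kg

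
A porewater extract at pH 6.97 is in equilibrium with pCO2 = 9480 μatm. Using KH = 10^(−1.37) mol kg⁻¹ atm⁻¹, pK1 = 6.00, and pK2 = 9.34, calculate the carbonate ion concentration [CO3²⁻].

[CO3²⁻] = 16.1 μmol/kg

[CO2*] = KH · pCO2 = 10^(−1.37) × 9480×10^-6 = 4.044×10^-4 mol/kg
α₀ = 1/(1 + K1/[H⁺] + K1K2/[H⁺]²) = 1/(1 + 10^+0.97 + 10^-1.40) = 0.09641
DIC = [CO2*]/α₀ = 4.044×10^-4 / 0.09641 = 4.195 mmol/kg
[CO3²⁻] = α₂·DIC; α₂ = 0.003838, so [CO3²⁻] = 0.003838 × 4.195 = 0.0161 mmol/kg = 16.1 μmol/kg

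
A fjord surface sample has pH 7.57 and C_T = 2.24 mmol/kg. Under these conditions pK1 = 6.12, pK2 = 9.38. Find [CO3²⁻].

α₂ = 1 / (1 + [H⁺]/K2 + [H⁺]²/(K1K2)) = 1 / (1 + 10^+1.81 + 10^+0.36)
   = 1 / (1 + 64.565 + 2.2909) = 1/67.856 = 0.01474
[CO3²⁻] = α₂ × DIC = 0.01474 × 2.24 = 0.0330 mmol/kg

[CO3²⁻] = 0.0330 mmol/kg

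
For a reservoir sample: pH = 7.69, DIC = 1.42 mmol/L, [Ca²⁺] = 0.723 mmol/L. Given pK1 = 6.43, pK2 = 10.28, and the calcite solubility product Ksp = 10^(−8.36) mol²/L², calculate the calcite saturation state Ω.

Ω = 0.572

α₂ = 1 / (1 + [H⁺]/K2 + [H⁺]²/(K1K2)) = 1 / (1 + 10^+2.59 + 10^+1.33)
   = 1 / (1 + 389.05 + 21.380) = 1/411.42 = 0.002431
[CO3²⁻] = α₂ × DIC = 0.002431 × 1.42 = 0.003451 mmol/L = 3.451 μmol/L
Ksp = 10^(−8.36) = 4.365×10^-9
Ω = [Ca²⁺][CO3²⁻]/Ksp = (0.723×10^-3)(3.451×10^-6) / 4.365×10^-9 = 0.572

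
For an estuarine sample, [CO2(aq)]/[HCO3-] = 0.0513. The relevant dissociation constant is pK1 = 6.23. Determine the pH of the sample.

From K1 = [H⁺][HCO3-]/[CO2(aq)]:  pH = pK1 − log₁₀([CO2(aq)]/[HCO3-])
log₁₀(0.0513) = -1.290
pH = 6.23 − (-1.290) = 7.52

pH = 7.52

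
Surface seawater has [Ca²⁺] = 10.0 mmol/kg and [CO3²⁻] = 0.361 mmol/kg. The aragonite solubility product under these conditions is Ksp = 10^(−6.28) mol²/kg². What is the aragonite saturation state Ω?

Ksp = 10^(−6.28) = 5.248×10^-7
Ω = [Ca²⁺][CO3²⁻]/Ksp = (10.0×10^-3)(0.361×10^-3) / 5.248×10^-7 = 6.88

Ω = 6.88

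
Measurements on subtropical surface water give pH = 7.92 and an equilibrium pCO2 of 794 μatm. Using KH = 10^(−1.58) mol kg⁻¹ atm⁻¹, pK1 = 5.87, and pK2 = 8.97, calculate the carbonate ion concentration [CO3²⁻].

[CO3²⁻] = 0.209 mmol/kg

[CO2*] = KH · pCO2 = 10^(−1.58) × 794×10^-6 = 2.088×10^-5 mol/kg
α₀ = 1/(1 + K1/[H⁺] + K1K2/[H⁺]²) = 1/(1 + 10^+2.05 + 10^+1.00) = 0.008117
DIC = [CO2*]/α₀ = 2.088×10^-5 / 0.008117 = 2.573 mmol/kg
[CO3²⁻] = α₂·DIC; α₂ = 0.08117, so [CO3²⁻] = 0.08117 × 2.573 = 0.209 mmol/kg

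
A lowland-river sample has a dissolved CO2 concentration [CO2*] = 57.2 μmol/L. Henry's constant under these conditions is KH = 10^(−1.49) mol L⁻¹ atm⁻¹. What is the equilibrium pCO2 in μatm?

KH = 10^(−1.49) = 3.236×10^-2 mol L⁻¹ atm⁻¹
pCO2 = [CO2*]/KH = 57.2×10^-6 / 3.236×10^-2 = 1.77×10^-3 atm = 1770 μatm

pCO2 = 1770 μatm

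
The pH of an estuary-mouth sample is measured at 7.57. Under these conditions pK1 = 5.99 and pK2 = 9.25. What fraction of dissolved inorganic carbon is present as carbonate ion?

α₂ = 1 / (1 + [H⁺]/K2 + [H⁺]²/(K1K2)) = 1 / (1 + 10^+1.68 + 10^+0.10)
   = 1 / (1 + 47.863 + 1.2589) = 1/50.122 = 0.01995

α₂ = 0.0200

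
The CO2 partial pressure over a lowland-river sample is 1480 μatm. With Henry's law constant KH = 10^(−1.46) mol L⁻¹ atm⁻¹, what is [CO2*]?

[CO2*] = 51.3 μmol/L

KH = 10^(−1.46) = 3.467×10^-2 mol L⁻¹ atm⁻¹
[CO2*] = KH · pCO2 = 3.467×10^-2 × 1480×10^-6 atm = 5.13×10^-5 mol/L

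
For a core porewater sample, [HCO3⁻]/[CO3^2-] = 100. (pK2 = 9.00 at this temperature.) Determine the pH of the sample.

From K2 = [H⁺][CO3^2-]/[HCO3⁻]:  pH = pK2 − log₁₀([HCO3⁻]/[CO3^2-])
log₁₀(100) = +2.000
pH = 9.00 − (+2.000) = 7.00

pH = 7.00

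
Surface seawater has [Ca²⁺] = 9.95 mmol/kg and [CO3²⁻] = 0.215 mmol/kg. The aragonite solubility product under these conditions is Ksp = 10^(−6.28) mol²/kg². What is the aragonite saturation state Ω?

Ω = 4.08

Ksp = 10^(−6.28) = 5.248×10^-7
Ω = [Ca²⁺][CO3²⁻]/Ksp = (9.95×10^-3)(0.215×10^-3) / 5.248×10^-7 = 4.08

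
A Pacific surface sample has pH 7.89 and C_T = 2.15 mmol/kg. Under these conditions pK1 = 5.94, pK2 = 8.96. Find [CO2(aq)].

[CO2*] = 0.0220 mmol/kg

α₀ = 1 / (1 + K1/[H⁺] + K1K2/[H⁺]²) = 1 / (1 + 10^+1.95 + 10^+0.88)
   = 1 / (1 + 89.125 + 7.5858) = 1/97.711 = 0.01023
[CO2*] = α₀ × DIC = 0.01023 × 2.15 = 0.0220 mmol/kg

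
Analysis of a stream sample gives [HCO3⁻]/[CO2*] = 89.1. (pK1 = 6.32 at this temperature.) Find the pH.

From K1 = [H⁺][HCO3⁻]/[CO2*]:  pH = pK1 + log₁₀([HCO3⁻]/[CO2*])
log₁₀(89.1) = +1.950
pH = 6.32 + (+1.950) = 8.27

pH = 8.27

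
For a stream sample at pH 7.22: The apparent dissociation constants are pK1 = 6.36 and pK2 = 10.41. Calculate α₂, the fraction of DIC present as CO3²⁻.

α₂ = 0.000567

α₂ = 1 / (1 + [H⁺]/K2 + [H⁺]²/(K1K2)) = 1 / (1 + 10^+3.19 + 10^+2.33)
   = 1 / (1 + 1548.8 + 213.80) = 1/1763.6 = 0.0005670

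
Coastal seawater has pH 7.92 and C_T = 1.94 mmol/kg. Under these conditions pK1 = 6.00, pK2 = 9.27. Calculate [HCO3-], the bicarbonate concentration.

α₁ = 1 / (1 + [H⁺]/K1 + K2/[H⁺]) = 1 / (1 + 10^-1.92 + 10^-1.35)
   = 1 / (1 + 0.012023 + 0.044668) = 1/1.0567 = 0.9464
[HCO3⁻] = α₁ × DIC = 0.9464 × 1.94 = 1.84 mmol/kg

[HCO3⁻] = 1.84 mmol/kg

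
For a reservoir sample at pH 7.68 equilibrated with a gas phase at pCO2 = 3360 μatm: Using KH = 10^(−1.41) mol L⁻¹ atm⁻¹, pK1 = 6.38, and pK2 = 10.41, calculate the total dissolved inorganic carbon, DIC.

DIC = 2.74 mmol/L

[CO2*] = KH · pCO2 = 10^(−1.41) × 3360×10^-6 = 1.307×10^-4 mol/L
α₀ = 1/(1 + K1/[H⁺] + K1K2/[H⁺]²) = 1/(1 + 10^+1.30 + 10^-1.43) = 0.04764
DIC = [CO2*]/α₀ = 1.307×10^-4 / 0.04764 = 2.74 mmol/L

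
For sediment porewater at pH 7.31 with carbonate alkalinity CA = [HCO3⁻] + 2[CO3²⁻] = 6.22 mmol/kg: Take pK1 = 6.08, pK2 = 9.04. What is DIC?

DIC = 6.46 mmol/kg

CA = [HCO3⁻] + 2[CO3²⁻] = (α₁ + 2α₂)·DIC
At pH 7.31: [H⁺]/K1 = 10^-1.23 = 0.058884, K2/[H⁺] = 10^-1.73 = 0.018621
α₁ = 1/(1 + 0.058884 + 0.018621) = 1/1.0775 = 0.9281; α₂ = α₁·K2/[H⁺] = 0.01728
α₁ + 2α₂ = 0.9626
DIC = CA / (α₁ + 2α₂) = 6.22 / 0.9626 = 6.46 mmol/kg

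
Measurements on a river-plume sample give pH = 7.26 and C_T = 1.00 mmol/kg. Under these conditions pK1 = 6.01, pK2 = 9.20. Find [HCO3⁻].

α₁ = 1 / (1 + [H⁺]/K1 + K2/[H⁺]) = 1 / (1 + 10^-1.25 + 10^-1.94)
   = 1 / (1 + 0.056234 + 0.011482) = 1/1.0677 = 0.9366
[HCO3⁻] = α₁ × DIC = 0.9366 × 1.00 = 0.937 mmol/kg

[HCO3⁻] = 0.937 mmol/kg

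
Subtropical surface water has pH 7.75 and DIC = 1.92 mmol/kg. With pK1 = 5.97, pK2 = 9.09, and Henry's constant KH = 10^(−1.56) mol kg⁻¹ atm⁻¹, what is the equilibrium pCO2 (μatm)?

pCO2 = 1090 μatm

α₀ = 1 / (1 + K1/[H⁺] + K1K2/[H⁺]²) = 1 / (1 + 10^+1.78 + 10^+0.44)
   = 1 / (1 + 60.256 + 2.7542) = 1/64.010 = 0.01562
[CO2*] = α₀ × DIC = 0.01562 × 1.92 = 0.03000 mmol/kg
pCO2 = [CO2*]/KH = 3.000×10^-5 / 2.754×10^-2 = 1090 μatm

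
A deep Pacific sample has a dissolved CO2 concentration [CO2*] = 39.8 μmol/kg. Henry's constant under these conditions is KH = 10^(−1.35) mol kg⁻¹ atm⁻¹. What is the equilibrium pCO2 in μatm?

KH = 10^(−1.35) = 4.467×10^-2 mol kg⁻¹ atm⁻¹
pCO2 = [CO2*]/KH = 39.8×10^-6 / 4.467×10^-2 = 8.91×10^-4 atm = 891 μatm

pCO2 = 891 μatm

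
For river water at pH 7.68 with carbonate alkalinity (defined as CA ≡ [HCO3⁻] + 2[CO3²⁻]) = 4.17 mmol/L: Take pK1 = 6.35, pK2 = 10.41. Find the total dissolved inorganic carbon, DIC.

CA = [HCO3⁻] + 2[CO3²⁻] = (α₁ + 2α₂)·DIC
At pH 7.68: [H⁺]/K1 = 10^-1.33 = 0.046774, K2/[H⁺] = 10^-2.73 = 0.0018621
α₁ = 1/(1 + 0.046774 + 0.0018621) = 1/1.0486 = 0.9536; α₂ = α₁·K2/[H⁺] = 0.001776
α₁ + 2α₂ = 0.9572
DIC = CA / (α₁ + 2α₂) = 4.17 / 0.9572 = 4.36 mmol/L

DIC = 4.36 mmol/L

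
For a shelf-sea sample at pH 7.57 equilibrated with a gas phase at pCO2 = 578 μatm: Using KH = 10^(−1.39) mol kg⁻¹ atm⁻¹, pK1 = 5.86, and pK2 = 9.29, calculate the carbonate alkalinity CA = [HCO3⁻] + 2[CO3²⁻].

CA = 1.25 mmol/kg

[CO2*] = KH · pCO2 = 10^(−1.39) × 578×10^-6 = 2.355×10^-5 mol/kg
α₀ = 1/(1 + K1/[H⁺] + K1K2/[H⁺]²) = 1/(1 + 10^+1.71 + 10^-0.01) = 0.01877
DIC = [CO2*]/α₀ = 2.355×10^-5 / 0.01877 = 1.254 mmol/kg
CA = (α₁ + 2α₂)·DIC = (0.9629 + 2×0.01835) × 1.254 = 1.25 mmol/kg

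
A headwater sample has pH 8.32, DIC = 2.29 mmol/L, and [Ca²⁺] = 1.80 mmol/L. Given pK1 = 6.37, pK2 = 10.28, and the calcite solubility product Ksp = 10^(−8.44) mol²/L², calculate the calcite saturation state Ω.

Ω = 12.2

α₂ = 1 / (1 + [H⁺]/K2 + [H⁺]²/(K1K2)) = 1 / (1 + 10^+1.96 + 10^+0.01)
   = 1 / (1 + 91.201 + 1.0233) = 1/93.224 = 0.01073
[CO3²⁻] = α₂ × DIC = 0.01073 × 2.29 = 0.02456 mmol/L
Ksp = 10^(−8.44) = 3.631×10^-9
Ω = [Ca²⁺][CO3²⁻]/Ksp = (1.80×10^-3)(2.456×10^-5) / 3.631×10^-9 = 12.2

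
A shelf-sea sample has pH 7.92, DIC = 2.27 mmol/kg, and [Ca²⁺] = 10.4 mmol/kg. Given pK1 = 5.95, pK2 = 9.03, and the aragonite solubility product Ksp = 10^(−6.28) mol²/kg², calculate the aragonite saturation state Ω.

Ω = 3.21

α₂ = 1 / (1 + [H⁺]/K2 + [H⁺]²/(K1K2)) = 1 / (1 + 10^+1.11 + 10^-0.86)
   = 1 / (1 + 12.882 + 0.13804) = 1/14.021 = 0.07132
[CO3²⁻] = α₂ × DIC = 0.07132 × 2.27 = 0.1619 mmol/kg
Ksp = 10^(−6.28) = 5.248×10^-7
Ω = [Ca²⁺][CO3²⁻]/Ksp = (10.4×10^-3)(1.619×10^-4) / 5.248×10^-7 = 3.21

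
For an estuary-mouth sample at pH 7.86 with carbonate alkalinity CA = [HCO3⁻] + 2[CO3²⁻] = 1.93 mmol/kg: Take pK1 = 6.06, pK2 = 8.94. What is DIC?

CA = [HCO3⁻] + 2[CO3²⁻] = (α₁ + 2α₂)·DIC
At pH 7.86: [H⁺]/K1 = 10^-1.80 = 0.015849, K2/[H⁺] = 10^-1.08 = 0.083176
α₁ = 1/(1 + 0.015849 + 0.083176) = 1/1.0990 = 0.9099; α₂ = α₁·K2/[H⁺] = 0.07568
α₁ + 2α₂ = 1.0613
DIC = CA / (α₁ + 2α₂) = 1.93 / 1.0613 = 1.82 mmol/kg

DIC = 1.82 mmol/kg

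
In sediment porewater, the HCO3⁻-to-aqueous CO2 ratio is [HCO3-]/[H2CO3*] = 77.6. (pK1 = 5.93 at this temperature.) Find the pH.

From K1 = [H⁺][HCO3-]/[H2CO3*]:  pH = pK1 + log₁₀([HCO3-]/[H2CO3*])
log₁₀(77.6) = +1.890
pH = 5.93 + (+1.890) = 7.82

pH = 7.82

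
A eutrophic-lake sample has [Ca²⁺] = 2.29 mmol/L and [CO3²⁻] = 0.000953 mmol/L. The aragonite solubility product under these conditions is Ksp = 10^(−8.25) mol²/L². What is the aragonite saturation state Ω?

Ω = 0.388

Ksp = 10^(−8.25) = 5.623×10^-9
Ω = [Ca²⁺][CO3²⁻]/Ksp = (2.29×10^-3)(0.000953×10^-3) / 5.623×10^-9 = 0.388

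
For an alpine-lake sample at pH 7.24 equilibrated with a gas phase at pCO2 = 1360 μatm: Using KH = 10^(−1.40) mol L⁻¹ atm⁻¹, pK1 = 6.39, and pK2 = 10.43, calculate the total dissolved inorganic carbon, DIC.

DIC = 0.438 mmol/L

[CO2*] = KH · pCO2 = 10^(−1.40) × 1360×10^-6 = 5.414×10^-5 mol/L
α₀ = 1/(1 + K1/[H⁺] + K1K2/[H⁺]²) = 1/(1 + 10^+0.85 + 10^-2.34) = 0.1237
DIC = [CO2*]/α₀ = 5.414×10^-5 / 0.1237 = 0.438 mmol/L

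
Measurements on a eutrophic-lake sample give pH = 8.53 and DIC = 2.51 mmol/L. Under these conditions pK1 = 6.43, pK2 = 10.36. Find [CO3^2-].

α₂ = 1 / (1 + [H⁺]/K2 + [H⁺]²/(K1K2)) = 1 / (1 + 10^+1.83 + 10^-0.27)
   = 1 / (1 + 67.608 + 0.53703) = 1/69.145 = 0.01446
[CO3²⁻] = α₂ × DIC = 0.01446 × 2.51 = 0.0363 mmol/L

[CO3²⁻] = 0.0363 mmol/L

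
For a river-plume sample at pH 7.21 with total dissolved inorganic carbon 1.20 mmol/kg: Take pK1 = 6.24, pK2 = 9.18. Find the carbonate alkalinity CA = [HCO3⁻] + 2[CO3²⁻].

CA = 1.10 mmol/kg

CA = [HCO3⁻] + 2[CO3²⁻] = (α₁ + 2α₂)·DIC
At pH 7.21: [H⁺]/K1 = 10^-0.97 = 0.10715, K2/[H⁺] = 10^-1.97 = 0.010715
α₁ = 1/(1 + 0.10715 + 0.010715) = 1/1.1179 = 0.8946; α₂ = α₁·K2/[H⁺] = 0.009585
α₁ + 2α₂ = 0.9137
CA = 0.9137 × 1.20 = 1.10 mmol/kg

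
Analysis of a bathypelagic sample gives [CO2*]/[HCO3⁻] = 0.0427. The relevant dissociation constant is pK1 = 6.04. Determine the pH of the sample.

pH = 7.41

From K1 = [H⁺][HCO3⁻]/[CO2*]:  pH = pK1 − log₁₀([CO2*]/[HCO3⁻])
log₁₀(0.0427) = -1.370
pH = 6.04 − (-1.370) = 7.41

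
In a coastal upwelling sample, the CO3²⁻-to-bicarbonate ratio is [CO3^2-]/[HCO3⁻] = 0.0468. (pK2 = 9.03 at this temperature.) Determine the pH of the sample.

From K2 = [H⁺][CO3^2-]/[HCO3⁻]:  pH = pK2 + log₁₀([CO3^2-]/[HCO3⁻])
log₁₀(0.0468) = -1.330
pH = 9.03 + (-1.330) = 7.70

pH = 7.70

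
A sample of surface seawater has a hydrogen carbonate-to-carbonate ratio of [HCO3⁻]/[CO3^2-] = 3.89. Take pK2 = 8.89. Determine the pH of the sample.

From K2 = [H⁺][CO3^2-]/[HCO3⁻]:  pH = pK2 − log₁₀([HCO3⁻]/[CO3^2-])
log₁₀(3.89) = +0.590
pH = 8.89 − (+0.590) = 8.30

pH = 8.30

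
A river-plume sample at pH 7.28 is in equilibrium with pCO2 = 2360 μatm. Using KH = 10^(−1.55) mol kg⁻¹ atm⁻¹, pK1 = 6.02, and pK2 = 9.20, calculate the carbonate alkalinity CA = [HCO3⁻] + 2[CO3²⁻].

[CO2*] = KH · pCO2 = 10^(−1.55) × 2360×10^-6 = 6.651×10^-5 mol/kg
α₀ = 1/(1 + K1/[H⁺] + K1K2/[H⁺]²) = 1/(1 + 10^+1.26 + 10^-0.66) = 0.05150
DIC = [CO2*]/α₀ = 6.651×10^-5 / 0.05150 = 1.291 mmol/kg
CA = (α₁ + 2α₂)·DIC = (0.9372 + 2×0.01127) × 1.291 = 1.24 mmol/kg

CA = 1.24 mmol/kg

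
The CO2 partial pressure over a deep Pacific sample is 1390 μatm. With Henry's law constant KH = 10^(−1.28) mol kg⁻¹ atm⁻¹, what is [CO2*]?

[CO2*] = 72.9 μmol/kg

KH = 10^(−1.28) = 5.248×10^-2 mol kg⁻¹ atm⁻¹
[CO2*] = KH · pCO2 = 5.248×10^-2 × 1390×10^-6 atm = 7.29×10^-5 mol/kg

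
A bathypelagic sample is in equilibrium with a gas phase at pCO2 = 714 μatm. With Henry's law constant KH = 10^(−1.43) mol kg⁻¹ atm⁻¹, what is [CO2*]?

KH = 10^(−1.43) = 3.715×10^-2 mol kg⁻¹ atm⁻¹
[CO2*] = KH · pCO2 = 3.715×10^-2 × 714×10^-6 atm = 2.65×10^-5 mol/kg

[CO2*] = 26.5 μmol/kg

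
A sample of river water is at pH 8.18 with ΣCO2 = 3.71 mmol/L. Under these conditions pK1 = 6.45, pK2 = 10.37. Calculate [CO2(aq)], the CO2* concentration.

α₀ = 1 / (1 + K1/[H⁺] + K1K2/[H⁺]²) = 1 / (1 + 10^+1.73 + 10^-0.46)
   = 1 / (1 + 53.703 + 0.34674) = 1/55.050 = 0.01817
[CO2*] = α₀ × DIC = 0.01817 × 3.71 = 0.0674 mmol/L

[CO2*] = 0.0674 mmol/L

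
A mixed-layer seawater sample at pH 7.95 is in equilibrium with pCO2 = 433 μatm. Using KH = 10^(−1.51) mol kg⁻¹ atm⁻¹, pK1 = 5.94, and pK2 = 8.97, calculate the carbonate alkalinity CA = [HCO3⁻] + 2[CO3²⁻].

[CO2*] = KH · pCO2 = 10^(−1.51) × 433×10^-6 = 1.338×10^-5 mol/kg
α₀ = 1/(1 + K1/[H⁺] + K1K2/[H⁺]²) = 1/(1 + 10^+2.01 + 10^+0.99) = 0.008842
DIC = [CO2*]/α₀ = 1.338×10^-5 / 0.008842 = 1.513 mmol/kg
CA = (α₁ + 2α₂)·DIC = (0.9048 + 2×0.08640) × 1.513 = 1.63 mmol/kg

CA = 1.63 mmol/kg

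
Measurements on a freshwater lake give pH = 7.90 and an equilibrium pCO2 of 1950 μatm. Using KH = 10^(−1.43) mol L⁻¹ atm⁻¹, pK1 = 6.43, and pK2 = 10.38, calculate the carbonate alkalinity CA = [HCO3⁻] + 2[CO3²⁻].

[CO2*] = KH · pCO2 = 10^(−1.43) × 1950×10^-6 = 7.245×10^-5 mol/L
α₀ = 1/(1 + K1/[H⁺] + K1K2/[H⁺]²) = 1/(1 + 10^+1.47 + 10^-1.01) = 0.03267
DIC = [CO2*]/α₀ = 7.245×10^-5 / 0.03267 = 2.218 mmol/L
CA = (α₁ + 2α₂)·DIC = (0.9641 + 2×0.003193) × 2.218 = 2.15 mmol/L

CA = 2.15 mmol/L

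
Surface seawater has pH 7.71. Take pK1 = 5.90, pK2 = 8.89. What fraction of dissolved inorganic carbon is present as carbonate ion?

α₂ = 0.0611

α₂ = 1 / (1 + [H⁺]/K2 + [H⁺]²/(K1K2)) = 1 / (1 + 10^+1.18 + 10^-0.63)
   = 1 / (1 + 15.136 + 0.23442) = 1/16.370 = 0.06109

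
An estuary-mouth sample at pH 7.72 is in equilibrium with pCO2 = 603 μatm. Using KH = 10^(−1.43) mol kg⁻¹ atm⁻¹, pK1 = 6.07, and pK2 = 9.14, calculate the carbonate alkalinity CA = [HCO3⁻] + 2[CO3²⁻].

CA = 1.08 mmol/kg

[CO2*] = KH · pCO2 = 10^(−1.43) × 603×10^-6 = 2.240×10^-5 mol/kg
α₀ = 1/(1 + K1/[H⁺] + K1K2/[H⁺]²) = 1/(1 + 10^+1.65 + 10^+0.23) = 0.02111
DIC = [CO2*]/α₀ = 2.240×10^-5 / 0.02111 = 1.061 mmol/kg
CA = (α₁ + 2α₂)·DIC = (0.9430 + 2×0.03585) × 1.061 = 1.08 mmol/kg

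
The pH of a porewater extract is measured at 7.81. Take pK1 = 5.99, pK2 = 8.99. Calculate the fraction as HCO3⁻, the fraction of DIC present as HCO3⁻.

α₁ = 1 / (1 + [H⁺]/K1 + K2/[H⁺]) = 1 / (1 + 10^-1.82 + 10^-1.18)
   = 1 / (1 + 0.015136 + 0.066069) = 1/1.0812 = 0.9249

α₁ = 0.925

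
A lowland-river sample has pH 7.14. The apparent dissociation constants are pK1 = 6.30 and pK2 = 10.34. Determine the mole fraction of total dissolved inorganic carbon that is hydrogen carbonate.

α₁ = 1 / (1 + [H⁺]/K1 + K2/[H⁺]) = 1 / (1 + 10^-0.84 + 10^-3.20)
   = 1 / (1 + 0.14454 + 0.00063096) = 1/1.1452 = 0.8732

α₁ = 0.873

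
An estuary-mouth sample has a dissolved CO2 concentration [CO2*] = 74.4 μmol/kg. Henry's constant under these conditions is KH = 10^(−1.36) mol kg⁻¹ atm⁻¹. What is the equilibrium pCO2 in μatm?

KH = 10^(−1.36) = 4.365×10^-2 mol kg⁻¹ atm⁻¹
pCO2 = [CO2*]/KH = 74.4×10^-6 / 4.365×10^-2 = 1.70×10^-3 atm = 1700 μatm

pCO2 = 1700 μatm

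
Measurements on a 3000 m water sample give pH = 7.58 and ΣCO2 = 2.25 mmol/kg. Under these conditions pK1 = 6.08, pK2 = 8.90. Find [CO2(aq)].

α₀ = 1 / (1 + K1/[H⁺] + K1K2/[H⁺]²) = 1 / (1 + 10^+1.50 + 10^+0.18)
   = 1 / (1 + 31.623 + 1.5136) = 1/34.136 = 0.02929
[CO2*] = α₀ × DIC = 0.02929 × 2.25 = 0.0659 mmol/kg

[CO2*] = 0.0659 mmol/kg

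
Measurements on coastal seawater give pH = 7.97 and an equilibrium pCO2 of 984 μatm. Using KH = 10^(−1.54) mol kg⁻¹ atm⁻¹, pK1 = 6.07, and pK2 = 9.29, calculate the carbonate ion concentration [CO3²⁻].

[CO2*] = KH · pCO2 = 10^(−1.54) × 984×10^-6 = 2.838×10^-5 mol/kg
α₀ = 1/(1 + K1/[H⁺] + K1K2/[H⁺]²) = 1/(1 + 10^+1.90 + 10^+0.58) = 0.01187
DIC = [CO2*]/α₀ = 2.838×10^-5 / 0.01187 = 2.390 mmol/kg
[CO3²⁻] = α₂·DIC; α₂ = 0.04513, so [CO3²⁻] = 0.04513 × 2.390 = 0.108 mmol/kg

[CO3²⁻] = 0.108 mmol/kg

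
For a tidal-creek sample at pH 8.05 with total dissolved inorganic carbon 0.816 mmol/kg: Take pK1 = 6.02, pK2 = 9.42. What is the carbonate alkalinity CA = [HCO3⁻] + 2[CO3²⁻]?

CA = 0.842 mmol/kg

CA = [HCO3⁻] + 2[CO3²⁻] = (α₁ + 2α₂)·DIC
At pH 8.05: [H⁺]/K1 = 10^-2.03 = 0.0093325, K2/[H⁺] = 10^-1.37 = 0.042658
α₁ = 1/(1 + 0.0093325 + 0.042658) = 1/1.0520 = 0.9506; α₂ = α₁·K2/[H⁺] = 0.04055
α₁ + 2α₂ = 1.0317
CA = 1.0317 × 0.816 = 0.842 mmol/kg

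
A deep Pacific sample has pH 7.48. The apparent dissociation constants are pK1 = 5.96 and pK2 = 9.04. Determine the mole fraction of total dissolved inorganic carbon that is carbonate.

α₂ = 1 / (1 + [H⁺]/K2 + [H⁺]²/(K1K2)) = 1 / (1 + 10^+1.56 + 10^+0.04)
   = 1 / (1 + 36.308 + 1.0965) = 1/38.404 = 0.02604

α₂ = 0.0260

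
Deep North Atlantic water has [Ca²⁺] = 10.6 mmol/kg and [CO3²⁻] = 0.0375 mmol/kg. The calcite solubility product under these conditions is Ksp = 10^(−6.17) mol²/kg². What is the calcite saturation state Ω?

Ω = 0.588

Ksp = 10^(−6.17) = 6.761×10^-7
Ω = [Ca²⁺][CO3²⁻]/Ksp = (10.6×10^-3)(0.0375×10^-3) / 6.761×10^-7 = 0.588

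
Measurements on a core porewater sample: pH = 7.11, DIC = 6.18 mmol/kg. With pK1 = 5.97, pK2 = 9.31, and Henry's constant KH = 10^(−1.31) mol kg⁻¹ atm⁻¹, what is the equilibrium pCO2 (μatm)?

α₀ = 1 / (1 + K1/[H⁺] + K1K2/[H⁺]²) = 1 / (1 + 10^+1.14 + 10^-1.06)
   = 1 / (1 + 13.804 + 0.087096) = 1/14.891 = 0.06715
[CO2*] = α₀ × DIC = 0.06715 × 6.18 = 0.4150 mmol/kg
pCO2 = [CO2*]/KH = 4.150×10^-4 / 4.898×10^-2 = 8470 μatm

pCO2 = 8470 μatm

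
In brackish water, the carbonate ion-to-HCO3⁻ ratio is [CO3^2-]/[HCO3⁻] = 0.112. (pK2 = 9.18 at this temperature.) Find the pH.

From K2 = [H⁺][CO3^2-]/[HCO3⁻]:  pH = pK2 + log₁₀([CO3^2-]/[HCO3⁻])
log₁₀(0.112) = -0.951
pH = 9.18 + (-0.951) = 8.23

pH = 8.23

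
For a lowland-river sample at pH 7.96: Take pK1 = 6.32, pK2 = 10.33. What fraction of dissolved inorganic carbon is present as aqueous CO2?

α₀ = 0.0223

α₀ = 1 / (1 + K1/[H⁺] + K1K2/[H⁺]²) = 1 / (1 + 10^+1.64 + 10^-0.73)
   = 1 / (1 + 43.652 + 0.18621) = 1/44.838 = 0.02230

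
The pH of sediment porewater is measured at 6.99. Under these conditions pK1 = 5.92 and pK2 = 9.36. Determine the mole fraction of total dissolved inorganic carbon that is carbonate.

α₂ = 1 / (1 + [H⁺]/K2 + [H⁺]²/(K1K2)) = 1 / (1 + 10^+2.37 + 10^+1.30)
   = 1 / (1 + 234.42 + 19.953) = 1/255.38 = 0.003916

α₂ = 0.00392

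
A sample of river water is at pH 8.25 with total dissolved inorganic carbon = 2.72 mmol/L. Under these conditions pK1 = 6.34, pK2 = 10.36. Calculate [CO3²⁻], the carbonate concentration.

α₂ = 1 / (1 + [H⁺]/K2 + [H⁺]²/(K1K2)) = 1 / (1 + 10^+2.11 + 10^+0.20)
   = 1 / (1 + 128.82 + 1.5849) = 1/131.41 = 0.007610
[CO3²⁻] = α₂ × DIC = 0.007610 × 2.72 = 0.0207 mmol/L

[CO3²⁻] = 0.0207 mmol/L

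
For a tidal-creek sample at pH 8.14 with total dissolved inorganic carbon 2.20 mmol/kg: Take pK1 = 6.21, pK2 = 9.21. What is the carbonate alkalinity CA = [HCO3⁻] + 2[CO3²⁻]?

CA = [HCO3⁻] + 2[CO3²⁻] = (α₁ + 2α₂)·DIC
At pH 8.14: [H⁺]/K1 = 10^-1.93 = 0.011749, K2/[H⁺] = 10^-1.07 = 0.085114
α₁ = 1/(1 + 0.011749 + 0.085114) = 1/1.0969 = 0.9117; α₂ = α₁·K2/[H⁺] = 0.07760
α₁ + 2α₂ = 1.0669
CA = 1.0669 × 2.20 = 2.35 mmol/kg

CA = 2.35 mmol/kg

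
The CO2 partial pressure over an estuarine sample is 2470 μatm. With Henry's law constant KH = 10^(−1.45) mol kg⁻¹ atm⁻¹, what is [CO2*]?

KH = 10^(−1.45) = 3.548×10^-2 mol kg⁻¹ atm⁻¹
[CO2*] = KH · pCO2 = 3.548×10^-2 × 2470×10^-6 atm = 8.76×10^-5 mol/kg

[CO2*] = 87.6 μmol/kg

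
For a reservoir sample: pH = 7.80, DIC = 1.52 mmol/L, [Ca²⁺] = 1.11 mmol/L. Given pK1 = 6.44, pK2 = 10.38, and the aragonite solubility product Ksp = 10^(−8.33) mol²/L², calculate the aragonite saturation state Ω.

α₂ = 1 / (1 + [H⁺]/K2 + [H⁺]²/(K1K2)) = 1 / (1 + 10^+2.58 + 10^+1.22)
   = 1 / (1 + 380.19 + 16.596) = 1/397.79 = 0.002514
[CO3²⁻] = α₂ × DIC = 0.002514 × 1.52 = 0.003821 mmol/L = 3.821 μmol/L
Ksp = 10^(−8.33) = 4.677×10^-9
Ω = [Ca²⁺][CO3²⁻]/Ksp = (1.11×10^-3)(3.821×10^-6) / 4.677×10^-9 = 0.907

Ω = 0.907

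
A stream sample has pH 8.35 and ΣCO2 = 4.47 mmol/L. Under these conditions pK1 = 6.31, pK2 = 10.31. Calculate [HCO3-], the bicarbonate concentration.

α₁ = 1 / (1 + [H⁺]/K1 + K2/[H⁺]) = 1 / (1 + 10^-2.04 + 10^-1.96)
   = 1 / (1 + 0.0091201 + 0.010965) = 1/1.0201 = 0.9803
[HCO3⁻] = α₁ × DIC = 0.9803 × 4.47 = 4.38 mmol/L

[HCO3⁻] = 4.38 mmol/L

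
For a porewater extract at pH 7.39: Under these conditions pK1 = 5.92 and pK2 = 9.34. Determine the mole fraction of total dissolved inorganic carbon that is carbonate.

α₂ = 0.0107

α₂ = 1 / (1 + [H⁺]/K2 + [H⁺]²/(K1K2)) = 1 / (1 + 10^+1.95 + 10^+0.48)
   = 1 / (1 + 89.125 + 3.0200) = 1/93.145 = 0.01074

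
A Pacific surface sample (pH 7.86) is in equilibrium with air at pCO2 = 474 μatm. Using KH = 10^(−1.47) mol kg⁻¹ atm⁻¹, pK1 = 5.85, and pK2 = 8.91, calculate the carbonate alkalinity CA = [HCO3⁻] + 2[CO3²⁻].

CA = 1.94 mmol/kg

[CO2*] = KH · pCO2 = 10^(−1.47) × 474×10^-6 = 1.606×10^-5 mol/kg
α₀ = 1/(1 + K1/[H⁺] + K1K2/[H⁺]²) = 1/(1 + 10^+2.01 + 10^+0.96) = 0.008893
DIC = [CO2*]/α₀ = 1.606×10^-5 / 0.008893 = 1.806 mmol/kg
CA = (α₁ + 2α₂)·DIC = (0.9100 + 2×0.08110) × 1.806 = 1.94 mmol/kg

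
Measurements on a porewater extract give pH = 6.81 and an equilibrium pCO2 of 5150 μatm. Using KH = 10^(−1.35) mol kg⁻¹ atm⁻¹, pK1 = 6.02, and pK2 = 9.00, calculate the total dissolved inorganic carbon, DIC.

[CO2*] = KH · pCO2 = 10^(−1.35) × 5150×10^-6 = 2.300×10^-4 mol/kg
α₀ = 1/(1 + K1/[H⁺] + K1K2/[H⁺]²) = 1/(1 + 10^+0.79 + 10^-1.40) = 0.1388
DIC = [CO2*]/α₀ = 2.300×10^-4 / 0.1388 = 1.66 mmol/kg

DIC = 1.66 mmol/kg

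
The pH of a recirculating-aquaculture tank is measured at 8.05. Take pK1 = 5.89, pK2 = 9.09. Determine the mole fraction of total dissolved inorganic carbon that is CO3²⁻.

α₂ = 1 / (1 + [H⁺]/K2 + [H⁺]²/(K1K2)) = 1 / (1 + 10^+1.04 + 10^-1.12)
   = 1 / (1 + 10.965 + 0.075858) = 1/12.041 = 0.08305

α₂ = 0.0831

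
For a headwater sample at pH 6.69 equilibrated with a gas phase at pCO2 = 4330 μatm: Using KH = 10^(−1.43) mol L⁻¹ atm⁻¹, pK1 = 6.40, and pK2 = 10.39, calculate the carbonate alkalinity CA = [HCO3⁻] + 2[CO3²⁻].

[CO2*] = KH · pCO2 = 10^(−1.43) × 4330×10^-6 = 1.609×10^-4 mol/L
α₀ = 1/(1 + K1/[H⁺] + K1K2/[H⁺]²) = 1/(1 + 10^+0.29 + 10^-3.41) = 0.3390
DIC = [CO2*]/α₀ = 1.609×10^-4 / 0.3390 = 0.4746 mmol/L
CA = (α₁ + 2α₂)·DIC = (0.6609 + 2×0.0001319) × 0.4746 = 0.314 mmol/L

CA = 0.314 mmol/L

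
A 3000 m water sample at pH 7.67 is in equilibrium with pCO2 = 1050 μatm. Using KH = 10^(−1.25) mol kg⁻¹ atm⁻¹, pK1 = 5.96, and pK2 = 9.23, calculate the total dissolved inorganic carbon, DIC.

[CO2*] = KH · pCO2 = 10^(−1.25) × 1050×10^-6 = 5.905×10^-5 mol/kg
α₀ = 1/(1 + K1/[H⁺] + K1K2/[H⁺]²) = 1/(1 + 10^+1.71 + 10^+0.15) = 0.01862
DIC = [CO2*]/α₀ = 5.905×10^-5 / 0.01862 = 3.17 mmol/kg

DIC = 3.17 mmol/kg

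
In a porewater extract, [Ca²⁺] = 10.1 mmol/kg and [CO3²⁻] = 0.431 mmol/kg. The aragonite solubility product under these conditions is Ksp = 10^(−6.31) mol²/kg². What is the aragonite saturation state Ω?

Ksp = 10^(−6.31) = 4.898×10^-7
Ω = [Ca²⁺][CO3²⁻]/Ksp = (10.1×10^-3)(0.431×10^-3) / 4.898×10^-7 = 8.89

Ω = 8.89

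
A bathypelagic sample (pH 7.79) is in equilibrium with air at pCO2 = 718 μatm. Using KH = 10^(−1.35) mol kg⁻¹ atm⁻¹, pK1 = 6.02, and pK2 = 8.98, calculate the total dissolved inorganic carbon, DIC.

DIC = 2.04 mmol/kg

[CO2*] = KH · pCO2 = 10^(−1.35) × 718×10^-6 = 3.207×10^-5 mol/kg
α₀ = 1/(1 + K1/[H⁺] + K1K2/[H⁺]²) = 1/(1 + 10^+1.77 + 10^+0.58) = 0.01570
DIC = [CO2*]/α₀ = 3.207×10^-5 / 0.01570 = 2.04 mmol/kg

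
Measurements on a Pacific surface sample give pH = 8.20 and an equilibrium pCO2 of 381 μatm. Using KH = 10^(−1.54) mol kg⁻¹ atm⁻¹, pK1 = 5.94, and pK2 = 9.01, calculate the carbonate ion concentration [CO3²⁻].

[CO3²⁻] = 0.310 mmol/kg

[CO2*] = KH · pCO2 = 10^(−1.54) × 381×10^-6 = 1.099×10^-5 mol/kg
α₀ = 1/(1 + K1/[H⁺] + K1K2/[H⁺]²) = 1/(1 + 10^+2.26 + 10^+1.45) = 0.004736
DIC = [CO2*]/α₀ = 1.099×10^-5 / 0.004736 = 2.320 mmol/kg
[CO3²⁻] = α₂·DIC; α₂ = 0.1335, so [CO3²⁻] = 0.1335 × 2.320 = 0.310 mmol/kg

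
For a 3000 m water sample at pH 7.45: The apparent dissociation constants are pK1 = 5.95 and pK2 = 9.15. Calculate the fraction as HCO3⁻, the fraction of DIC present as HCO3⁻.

α₁ = 1 / (1 + [H⁺]/K1 + K2/[H⁺]) = 1 / (1 + 10^-1.50 + 10^-1.70)
   = 1 / (1 + 0.031623 + 0.019953) = 1/1.0516 = 0.9510

α₁ = 0.951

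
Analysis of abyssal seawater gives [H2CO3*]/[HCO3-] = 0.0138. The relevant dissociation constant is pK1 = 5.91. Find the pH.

From K1 = [H⁺][HCO3-]/[H2CO3*]:  pH = pK1 − log₁₀([H2CO3*]/[HCO3-])
log₁₀(0.0138) = -1.860
pH = 5.91 − (-1.860) = 7.77

pH = 7.77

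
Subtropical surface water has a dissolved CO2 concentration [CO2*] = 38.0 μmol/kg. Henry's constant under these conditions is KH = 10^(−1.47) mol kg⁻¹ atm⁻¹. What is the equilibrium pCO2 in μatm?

KH = 10^(−1.47) = 3.388×10^-2 mol kg⁻¹ atm⁻¹
pCO2 = [CO2*]/KH = 38.0×10^-6 / 3.388×10^-2 = 1.12×10^-3 atm = 1120 μatm

pCO2 = 1120 μatm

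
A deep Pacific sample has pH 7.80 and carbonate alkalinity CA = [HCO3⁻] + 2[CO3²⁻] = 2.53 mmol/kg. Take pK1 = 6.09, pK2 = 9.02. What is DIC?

CA = [HCO3⁻] + 2[CO3²⁻] = (α₁ + 2α₂)·DIC
At pH 7.80: [H⁺]/K1 = 10^-1.71 = 0.019498, K2/[H⁺] = 10^-1.22 = 0.060256
α₁ = 1/(1 + 0.019498 + 0.060256) = 1/1.0798 = 0.9261; α₂ = α₁·K2/[H⁺] = 0.05581
α₁ + 2α₂ = 1.0377
DIC = CA / (α₁ + 2α₂) = 2.53 / 1.0377 = 2.44 mmol/kg

DIC = 2.44 mmol/kg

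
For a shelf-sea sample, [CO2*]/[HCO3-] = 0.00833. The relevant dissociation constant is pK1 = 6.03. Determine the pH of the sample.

pH = 8.11

From K1 = [H⁺][HCO3-]/[CO2*]:  pH = pK1 − log₁₀([CO2*]/[HCO3-])
log₁₀(0.00833) = -2.079
pH = 6.03 − (-2.079) = 8.11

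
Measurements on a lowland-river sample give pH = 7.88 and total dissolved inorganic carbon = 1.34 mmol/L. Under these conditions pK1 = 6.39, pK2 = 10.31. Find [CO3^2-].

[CO3²⁻] = 4.81 μmol/L

α₂ = 1 / (1 + [H⁺]/K2 + [H⁺]²/(K1K2)) = 1 / (1 + 10^+2.43 + 10^+0.94)
   = 1 / (1 + 269.15 + 8.7096) = 1/278.86 = 0.003586
[CO3²⁻] = α₂ × DIC = 0.003586 × 1.34 = 0.00481 mmol/L = 4.81 μmol/L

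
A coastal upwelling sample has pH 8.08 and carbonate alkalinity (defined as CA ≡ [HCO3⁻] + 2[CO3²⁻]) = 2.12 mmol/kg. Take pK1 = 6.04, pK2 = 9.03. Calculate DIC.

DIC = 1.94 mmol/kg

CA = [HCO3⁻] + 2[CO3²⁻] = (α₁ + 2α₂)·DIC
At pH 8.08: [H⁺]/K1 = 10^-2.04 = 0.0091201, K2/[H⁺] = 10^-0.95 = 0.11220
α₁ = 1/(1 + 0.0091201 + 0.11220) = 1/1.1213 = 0.8918; α₂ = α₁·K2/[H⁺] = 0.1001
α₁ + 2α₂ = 1.0919
DIC = CA / (α₁ + 2α₂) = 2.12 / 1.0919 = 1.94 mmol/kg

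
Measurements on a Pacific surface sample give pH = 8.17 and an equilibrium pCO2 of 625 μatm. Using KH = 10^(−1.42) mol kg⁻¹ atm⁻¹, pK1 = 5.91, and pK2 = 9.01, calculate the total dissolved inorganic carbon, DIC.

DIC = 4.97 mmol/kg

[CO2*] = KH · pCO2 = 10^(−1.42) × 625×10^-6 = 2.376×10^-5 mol/kg
α₀ = 1/(1 + K1/[H⁺] + K1K2/[H⁺]²) = 1/(1 + 10^+2.26 + 10^+1.42) = 0.004778
DIC = [CO2*]/α₀ = 2.376×10^-5 / 0.004778 = 4.97 mmol/kg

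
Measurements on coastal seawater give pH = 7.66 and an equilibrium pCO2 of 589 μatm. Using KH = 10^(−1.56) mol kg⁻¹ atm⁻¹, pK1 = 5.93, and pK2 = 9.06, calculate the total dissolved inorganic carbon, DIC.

[CO2*] = KH · pCO2 = 10^(−1.56) × 589×10^-6 = 1.622×10^-5 mol/kg
α₀ = 1/(1 + K1/[H⁺] + K1K2/[H⁺]²) = 1/(1 + 10^+1.73 + 10^+0.33) = 0.01759
DIC = [CO2*]/α₀ = 1.622×10^-5 / 0.01759 = 0.922 mmol/kg

DIC = 0.922 mmol/kg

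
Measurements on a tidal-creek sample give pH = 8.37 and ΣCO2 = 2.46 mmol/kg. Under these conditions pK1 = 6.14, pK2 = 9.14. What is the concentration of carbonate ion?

α₂ = 1 / (1 + [H⁺]/K2 + [H⁺]²/(K1K2)) = 1 / (1 + 10^+0.77 + 10^-1.46)
   = 1 / (1 + 5.8884 + 0.034674) = 1/6.9231 = 0.1444
[CO3²⁻] = α₂ × DIC = 0.1444 × 2.46 = 0.355 mmol/kg

[CO3²⁻] = 0.355 mmol/kg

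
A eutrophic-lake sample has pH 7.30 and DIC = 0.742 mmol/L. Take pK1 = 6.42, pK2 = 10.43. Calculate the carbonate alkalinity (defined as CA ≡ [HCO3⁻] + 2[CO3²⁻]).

CA = 0.656 mmol/L

CA = [HCO3⁻] + 2[CO3²⁻] = (α₁ + 2α₂)·DIC
At pH 7.30: [H⁺]/K1 = 10^-0.88 = 0.13183, K2/[H⁺] = 10^-3.13 = 0.00074131
α₁ = 1/(1 + 0.13183 + 0.00074131) = 1/1.1326 = 0.8829; α₂ = α₁·K2/[H⁺] = 0.0006545
α₁ + 2α₂ = 0.8843
CA = 0.8843 × 0.742 = 0.656 mmol/L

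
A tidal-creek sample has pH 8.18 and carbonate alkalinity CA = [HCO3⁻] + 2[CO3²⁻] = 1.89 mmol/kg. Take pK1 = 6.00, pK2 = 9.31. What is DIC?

DIC = 1.78 mmol/kg

CA = [HCO3⁻] + 2[CO3²⁻] = (α₁ + 2α₂)·DIC
At pH 8.18: [H⁺]/K1 = 10^-2.18 = 0.0066069, K2/[H⁺] = 10^-1.13 = 0.074131
α₁ = 1/(1 + 0.0066069 + 0.074131) = 1/1.0807 = 0.9253; α₂ = α₁·K2/[H⁺] = 0.06859
α₁ + 2α₂ = 1.0625
DIC = CA / (α₁ + 2α₂) = 1.89 / 1.0625 = 1.78 mmol/kg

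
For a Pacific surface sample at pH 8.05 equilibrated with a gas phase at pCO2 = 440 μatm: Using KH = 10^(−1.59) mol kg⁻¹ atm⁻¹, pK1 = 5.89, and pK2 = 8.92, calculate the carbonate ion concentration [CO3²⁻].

[CO2*] = KH · pCO2 = 10^(−1.59) × 440×10^-6 = 1.131×10^-5 mol/kg
α₀ = 1/(1 + K1/[H⁺] + K1K2/[H⁺]²) = 1/(1 + 10^+2.16 + 10^+1.29) = 0.006059
DIC = [CO2*]/α₀ = 1.131×10^-5 / 0.006059 = 1.867 mmol/kg
[CO3²⁻] = α₂·DIC; α₂ = 0.1181, so [CO3²⁻] = 0.1181 × 1.867 = 0.221 mmol/kg

[CO3²⁻] = 0.221 mmol/kg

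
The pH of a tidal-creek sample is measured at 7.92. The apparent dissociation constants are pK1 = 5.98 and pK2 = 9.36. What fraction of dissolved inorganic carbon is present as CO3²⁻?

α₂ = 0.0347

α₂ = 1 / (1 + [H⁺]/K2 + [H⁺]²/(K1K2)) = 1 / (1 + 10^+1.44 + 10^-0.50)
   = 1 / (1 + 27.542 + 0.31623) = 1/28.859 = 0.03465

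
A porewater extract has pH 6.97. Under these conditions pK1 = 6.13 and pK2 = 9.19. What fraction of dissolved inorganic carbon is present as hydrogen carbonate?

α₁ = 0.869

α₁ = 1 / (1 + [H⁺]/K1 + K2/[H⁺]) = 1 / (1 + 10^-0.84 + 10^-2.22)
   = 1 / (1 + 0.14454 + 0.0060256) = 1/1.1506 = 0.8691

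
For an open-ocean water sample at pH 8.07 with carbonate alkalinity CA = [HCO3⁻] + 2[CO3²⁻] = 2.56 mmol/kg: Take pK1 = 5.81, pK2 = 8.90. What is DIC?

DIC = 2.28 mmol/kg

CA = [HCO3⁻] + 2[CO3²⁻] = (α₁ + 2α₂)·DIC
At pH 8.07: [H⁺]/K1 = 10^-2.26 = 0.0054954, K2/[H⁺] = 10^-0.83 = 0.14791
α₁ = 1/(1 + 0.0054954 + 0.14791) = 1/1.1534 = 0.8670; α₂ = α₁·K2/[H⁺] = 0.1282
α₁ + 2α₂ = 1.1235
DIC = CA / (α₁ + 2α₂) = 2.56 / 1.1235 = 2.28 mmol/kg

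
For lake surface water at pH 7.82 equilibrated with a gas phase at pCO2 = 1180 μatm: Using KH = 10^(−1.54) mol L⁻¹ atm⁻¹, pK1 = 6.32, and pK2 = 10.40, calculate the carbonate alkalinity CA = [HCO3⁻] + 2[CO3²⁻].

CA = 1.08 mmol/L

[CO2*] = KH · pCO2 = 10^(−1.54) × 1180×10^-6 = 3.403×10^-5 mol/L
α₀ = 1/(1 + K1/[H⁺] + K1K2/[H⁺]²) = 1/(1 + 10^+1.50 + 10^-1.08) = 0.03058
DIC = [CO2*]/α₀ = 3.403×10^-5 / 0.03058 = 1.113 mmol/L
CA = (α₁ + 2α₂)·DIC = (0.9669 + 2×0.002543) × 1.113 = 1.08 mmol/L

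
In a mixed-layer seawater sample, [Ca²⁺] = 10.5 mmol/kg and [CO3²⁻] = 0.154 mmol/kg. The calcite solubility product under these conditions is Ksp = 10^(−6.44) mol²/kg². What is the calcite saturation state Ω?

Ksp = 10^(−6.44) = 3.631×10^-7
Ω = [Ca²⁺][CO3²⁻]/Ksp = (10.5×10^-3)(0.154×10^-3) / 3.631×10^-7 = 4.45

Ω = 4.45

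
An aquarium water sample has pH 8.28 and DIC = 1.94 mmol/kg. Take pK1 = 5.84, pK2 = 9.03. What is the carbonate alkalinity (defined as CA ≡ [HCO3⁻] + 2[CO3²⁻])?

CA = [HCO3⁻] + 2[CO3²⁻] = (α₁ + 2α₂)·DIC
At pH 8.28: [H⁺]/K1 = 10^-2.44 = 0.0036308, K2/[H⁺] = 10^-0.75 = 0.17783
α₁ = 1/(1 + 0.0036308 + 0.17783) = 1/1.1815 = 0.8464; α₂ = α₁·K2/[H⁺] = 0.1505
α₁ + 2α₂ = 1.1474
CA = 1.1474 × 1.94 = 2.23 mmol/kg

CA = 2.23 mmol/kg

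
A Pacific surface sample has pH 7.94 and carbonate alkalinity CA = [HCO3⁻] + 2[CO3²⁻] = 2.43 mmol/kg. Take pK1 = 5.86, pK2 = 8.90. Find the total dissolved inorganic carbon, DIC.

CA = [HCO3⁻] + 2[CO3²⁻] = (α₁ + 2α₂)·DIC
At pH 7.94: [H⁺]/K1 = 10^-2.08 = 0.0083176, K2/[H⁺] = 10^-0.96 = 0.10965
α₁ = 1/(1 + 0.0083176 + 0.10965) = 1/1.1180 = 0.8945; α₂ = α₁·K2/[H⁺] = 0.09808
α₁ + 2α₂ = 1.0906
DIC = CA / (α₁ + 2α₂) = 2.43 / 1.0906 = 2.23 mmol/kg

DIC = 2.23 mmol/kg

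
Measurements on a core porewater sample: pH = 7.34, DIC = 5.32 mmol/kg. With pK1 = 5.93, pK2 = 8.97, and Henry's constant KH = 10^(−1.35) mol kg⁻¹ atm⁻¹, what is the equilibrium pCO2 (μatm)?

pCO2 = 4360 μatm

α₀ = 1 / (1 + K1/[H⁺] + K1K2/[H⁺]²) = 1 / (1 + 10^+1.41 + 10^-0.22)
   = 1 / (1 + 25.704 + 0.60256) = 1/27.307 = 0.03662
[CO2*] = α₀ × DIC = 0.03662 × 5.32 = 0.1948 mmol/kg
pCO2 = [CO2*]/KH = 1.948×10^-4 / 4.467×10^-2 = 4360 μatm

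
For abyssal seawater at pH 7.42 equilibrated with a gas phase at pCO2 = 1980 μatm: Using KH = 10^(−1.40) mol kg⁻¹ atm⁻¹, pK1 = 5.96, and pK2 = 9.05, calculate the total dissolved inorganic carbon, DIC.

[CO2*] = KH · pCO2 = 10^(−1.40) × 1980×10^-6 = 7.883×10^-5 mol/kg
α₀ = 1/(1 + K1/[H⁺] + K1K2/[H⁺]²) = 1/(1 + 10^+1.46 + 10^-0.17) = 0.03277
DIC = [CO2*]/α₀ = 7.883×10^-5 / 0.03277 = 2.41 mmol/kg

DIC = 2.41 mmol/kg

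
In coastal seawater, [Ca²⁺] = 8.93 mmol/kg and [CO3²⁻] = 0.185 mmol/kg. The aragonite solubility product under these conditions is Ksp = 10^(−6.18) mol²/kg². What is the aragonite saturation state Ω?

Ksp = 10^(−6.18) = 6.607×10^-7
Ω = [Ca²⁺][CO3²⁻]/Ksp = (8.93×10^-3)(0.185×10^-3) / 6.607×10^-7 = 2.50

Ω = 2.50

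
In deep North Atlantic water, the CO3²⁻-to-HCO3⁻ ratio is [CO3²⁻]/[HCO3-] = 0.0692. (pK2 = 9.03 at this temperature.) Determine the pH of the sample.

pH = 7.87

From K2 = [H⁺][CO3²⁻]/[HCO3-]:  pH = pK2 + log₁₀([CO3²⁻]/[HCO3-])
log₁₀(0.0692) = -1.160
pH = 9.03 + (-1.160) = 7.87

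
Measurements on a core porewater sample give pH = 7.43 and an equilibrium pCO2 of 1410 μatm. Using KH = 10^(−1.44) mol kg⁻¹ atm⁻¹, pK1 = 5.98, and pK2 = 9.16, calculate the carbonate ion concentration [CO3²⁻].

[CO3²⁻] = 0.0269 mmol/kg

[CO2*] = KH · pCO2 = 10^(−1.44) × 1410×10^-6 = 5.119×10^-5 mol/kg
α₀ = 1/(1 + K1/[H⁺] + K1K2/[H⁺]²) = 1/(1 + 10^+1.45 + 10^-0.28) = 0.03366
DIC = [CO2*]/α₀ = 5.119×10^-5 / 0.03366 = 1.521 mmol/kg
[CO3²⁻] = α₂·DIC; α₂ = 0.01767, so [CO3²⁻] = 0.01767 × 1.521 = 0.0269 mmol/kg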